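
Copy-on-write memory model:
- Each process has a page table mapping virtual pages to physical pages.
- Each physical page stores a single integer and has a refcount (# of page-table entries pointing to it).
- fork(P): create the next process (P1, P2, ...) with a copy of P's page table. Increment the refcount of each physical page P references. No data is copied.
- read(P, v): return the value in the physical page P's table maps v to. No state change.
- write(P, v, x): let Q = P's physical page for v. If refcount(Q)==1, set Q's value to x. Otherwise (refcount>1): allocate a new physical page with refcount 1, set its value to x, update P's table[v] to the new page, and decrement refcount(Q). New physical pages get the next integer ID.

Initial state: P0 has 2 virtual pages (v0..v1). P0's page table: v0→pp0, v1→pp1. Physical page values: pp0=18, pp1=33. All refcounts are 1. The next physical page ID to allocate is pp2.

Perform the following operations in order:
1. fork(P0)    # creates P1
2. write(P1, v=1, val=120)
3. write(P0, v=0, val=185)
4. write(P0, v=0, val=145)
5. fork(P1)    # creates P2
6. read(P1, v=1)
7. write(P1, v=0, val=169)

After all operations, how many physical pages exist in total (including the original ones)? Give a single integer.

Answer: 5

Derivation:
Op 1: fork(P0) -> P1. 2 ppages; refcounts: pp0:2 pp1:2
Op 2: write(P1, v1, 120). refcount(pp1)=2>1 -> COPY to pp2. 3 ppages; refcounts: pp0:2 pp1:1 pp2:1
Op 3: write(P0, v0, 185). refcount(pp0)=2>1 -> COPY to pp3. 4 ppages; refcounts: pp0:1 pp1:1 pp2:1 pp3:1
Op 4: write(P0, v0, 145). refcount(pp3)=1 -> write in place. 4 ppages; refcounts: pp0:1 pp1:1 pp2:1 pp3:1
Op 5: fork(P1) -> P2. 4 ppages; refcounts: pp0:2 pp1:1 pp2:2 pp3:1
Op 6: read(P1, v1) -> 120. No state change.
Op 7: write(P1, v0, 169). refcount(pp0)=2>1 -> COPY to pp4. 5 ppages; refcounts: pp0:1 pp1:1 pp2:2 pp3:1 pp4:1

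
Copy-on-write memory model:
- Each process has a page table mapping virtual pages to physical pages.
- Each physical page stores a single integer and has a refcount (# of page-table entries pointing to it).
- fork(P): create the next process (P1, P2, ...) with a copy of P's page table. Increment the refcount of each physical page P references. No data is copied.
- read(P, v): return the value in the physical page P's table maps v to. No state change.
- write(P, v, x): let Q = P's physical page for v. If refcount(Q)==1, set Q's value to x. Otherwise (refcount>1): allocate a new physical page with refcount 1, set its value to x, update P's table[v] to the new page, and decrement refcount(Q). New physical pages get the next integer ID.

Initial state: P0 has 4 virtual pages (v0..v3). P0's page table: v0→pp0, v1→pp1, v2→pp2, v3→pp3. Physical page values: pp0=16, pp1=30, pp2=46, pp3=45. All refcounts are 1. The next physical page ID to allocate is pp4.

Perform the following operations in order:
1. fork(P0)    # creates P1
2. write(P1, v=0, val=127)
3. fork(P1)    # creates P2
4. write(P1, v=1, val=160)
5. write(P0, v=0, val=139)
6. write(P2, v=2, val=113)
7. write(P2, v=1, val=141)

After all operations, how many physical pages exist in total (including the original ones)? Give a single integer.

Op 1: fork(P0) -> P1. 4 ppages; refcounts: pp0:2 pp1:2 pp2:2 pp3:2
Op 2: write(P1, v0, 127). refcount(pp0)=2>1 -> COPY to pp4. 5 ppages; refcounts: pp0:1 pp1:2 pp2:2 pp3:2 pp4:1
Op 3: fork(P1) -> P2. 5 ppages; refcounts: pp0:1 pp1:3 pp2:3 pp3:3 pp4:2
Op 4: write(P1, v1, 160). refcount(pp1)=3>1 -> COPY to pp5. 6 ppages; refcounts: pp0:1 pp1:2 pp2:3 pp3:3 pp4:2 pp5:1
Op 5: write(P0, v0, 139). refcount(pp0)=1 -> write in place. 6 ppages; refcounts: pp0:1 pp1:2 pp2:3 pp3:3 pp4:2 pp5:1
Op 6: write(P2, v2, 113). refcount(pp2)=3>1 -> COPY to pp6. 7 ppages; refcounts: pp0:1 pp1:2 pp2:2 pp3:3 pp4:2 pp5:1 pp6:1
Op 7: write(P2, v1, 141). refcount(pp1)=2>1 -> COPY to pp7. 8 ppages; refcounts: pp0:1 pp1:1 pp2:2 pp3:3 pp4:2 pp5:1 pp6:1 pp7:1

Answer: 8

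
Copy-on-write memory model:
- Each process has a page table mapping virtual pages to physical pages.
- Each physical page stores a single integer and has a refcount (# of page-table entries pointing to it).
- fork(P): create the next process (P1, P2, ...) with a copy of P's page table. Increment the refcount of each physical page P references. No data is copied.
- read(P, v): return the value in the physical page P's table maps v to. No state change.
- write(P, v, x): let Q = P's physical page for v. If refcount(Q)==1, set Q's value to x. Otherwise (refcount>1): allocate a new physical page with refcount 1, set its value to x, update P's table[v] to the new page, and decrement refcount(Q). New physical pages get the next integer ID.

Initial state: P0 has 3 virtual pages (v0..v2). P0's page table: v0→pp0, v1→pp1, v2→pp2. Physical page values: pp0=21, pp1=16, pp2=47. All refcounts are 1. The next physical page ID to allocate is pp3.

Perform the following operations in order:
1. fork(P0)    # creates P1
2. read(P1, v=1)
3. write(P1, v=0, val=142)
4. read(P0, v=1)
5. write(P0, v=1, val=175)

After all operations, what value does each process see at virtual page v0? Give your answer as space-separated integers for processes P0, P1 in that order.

Op 1: fork(P0) -> P1. 3 ppages; refcounts: pp0:2 pp1:2 pp2:2
Op 2: read(P1, v1) -> 16. No state change.
Op 3: write(P1, v0, 142). refcount(pp0)=2>1 -> COPY to pp3. 4 ppages; refcounts: pp0:1 pp1:2 pp2:2 pp3:1
Op 4: read(P0, v1) -> 16. No state change.
Op 5: write(P0, v1, 175). refcount(pp1)=2>1 -> COPY to pp4. 5 ppages; refcounts: pp0:1 pp1:1 pp2:2 pp3:1 pp4:1
P0: v0 -> pp0 = 21
P1: v0 -> pp3 = 142

Answer: 21 142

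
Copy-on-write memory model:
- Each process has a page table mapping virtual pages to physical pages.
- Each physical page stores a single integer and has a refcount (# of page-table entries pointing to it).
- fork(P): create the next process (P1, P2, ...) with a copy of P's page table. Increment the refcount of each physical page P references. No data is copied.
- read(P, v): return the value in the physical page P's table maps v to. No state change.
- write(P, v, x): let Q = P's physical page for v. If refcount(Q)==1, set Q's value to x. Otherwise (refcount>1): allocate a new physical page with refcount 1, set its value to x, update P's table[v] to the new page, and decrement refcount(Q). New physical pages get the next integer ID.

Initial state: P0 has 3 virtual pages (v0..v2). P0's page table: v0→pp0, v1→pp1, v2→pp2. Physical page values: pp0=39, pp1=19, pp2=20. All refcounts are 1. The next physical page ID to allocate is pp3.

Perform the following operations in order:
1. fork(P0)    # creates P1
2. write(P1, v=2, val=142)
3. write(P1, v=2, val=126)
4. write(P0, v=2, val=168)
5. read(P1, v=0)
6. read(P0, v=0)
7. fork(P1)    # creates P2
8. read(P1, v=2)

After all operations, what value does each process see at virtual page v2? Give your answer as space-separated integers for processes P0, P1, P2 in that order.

Answer: 168 126 126

Derivation:
Op 1: fork(P0) -> P1. 3 ppages; refcounts: pp0:2 pp1:2 pp2:2
Op 2: write(P1, v2, 142). refcount(pp2)=2>1 -> COPY to pp3. 4 ppages; refcounts: pp0:2 pp1:2 pp2:1 pp3:1
Op 3: write(P1, v2, 126). refcount(pp3)=1 -> write in place. 4 ppages; refcounts: pp0:2 pp1:2 pp2:1 pp3:1
Op 4: write(P0, v2, 168). refcount(pp2)=1 -> write in place. 4 ppages; refcounts: pp0:2 pp1:2 pp2:1 pp3:1
Op 5: read(P1, v0) -> 39. No state change.
Op 6: read(P0, v0) -> 39. No state change.
Op 7: fork(P1) -> P2. 4 ppages; refcounts: pp0:3 pp1:3 pp2:1 pp3:2
Op 8: read(P1, v2) -> 126. No state change.
P0: v2 -> pp2 = 168
P1: v2 -> pp3 = 126
P2: v2 -> pp3 = 126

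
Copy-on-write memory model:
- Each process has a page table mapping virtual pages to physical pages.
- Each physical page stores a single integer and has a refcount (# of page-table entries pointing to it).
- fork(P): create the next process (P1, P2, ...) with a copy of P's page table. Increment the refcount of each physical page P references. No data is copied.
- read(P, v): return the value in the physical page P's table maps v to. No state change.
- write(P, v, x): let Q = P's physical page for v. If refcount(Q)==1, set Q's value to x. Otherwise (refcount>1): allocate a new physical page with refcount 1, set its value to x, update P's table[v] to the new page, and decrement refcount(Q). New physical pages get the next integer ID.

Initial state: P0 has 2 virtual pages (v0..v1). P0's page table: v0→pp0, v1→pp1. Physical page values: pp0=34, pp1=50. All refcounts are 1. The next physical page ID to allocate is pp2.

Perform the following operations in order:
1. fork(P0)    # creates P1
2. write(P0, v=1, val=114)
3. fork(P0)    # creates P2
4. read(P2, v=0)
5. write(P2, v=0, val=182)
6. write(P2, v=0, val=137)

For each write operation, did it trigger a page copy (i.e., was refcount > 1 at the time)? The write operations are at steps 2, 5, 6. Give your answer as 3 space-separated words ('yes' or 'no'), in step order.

Op 1: fork(P0) -> P1. 2 ppages; refcounts: pp0:2 pp1:2
Op 2: write(P0, v1, 114). refcount(pp1)=2>1 -> COPY to pp2. 3 ppages; refcounts: pp0:2 pp1:1 pp2:1
Op 3: fork(P0) -> P2. 3 ppages; refcounts: pp0:3 pp1:1 pp2:2
Op 4: read(P2, v0) -> 34. No state change.
Op 5: write(P2, v0, 182). refcount(pp0)=3>1 -> COPY to pp3. 4 ppages; refcounts: pp0:2 pp1:1 pp2:2 pp3:1
Op 6: write(P2, v0, 137). refcount(pp3)=1 -> write in place. 4 ppages; refcounts: pp0:2 pp1:1 pp2:2 pp3:1

yes yes no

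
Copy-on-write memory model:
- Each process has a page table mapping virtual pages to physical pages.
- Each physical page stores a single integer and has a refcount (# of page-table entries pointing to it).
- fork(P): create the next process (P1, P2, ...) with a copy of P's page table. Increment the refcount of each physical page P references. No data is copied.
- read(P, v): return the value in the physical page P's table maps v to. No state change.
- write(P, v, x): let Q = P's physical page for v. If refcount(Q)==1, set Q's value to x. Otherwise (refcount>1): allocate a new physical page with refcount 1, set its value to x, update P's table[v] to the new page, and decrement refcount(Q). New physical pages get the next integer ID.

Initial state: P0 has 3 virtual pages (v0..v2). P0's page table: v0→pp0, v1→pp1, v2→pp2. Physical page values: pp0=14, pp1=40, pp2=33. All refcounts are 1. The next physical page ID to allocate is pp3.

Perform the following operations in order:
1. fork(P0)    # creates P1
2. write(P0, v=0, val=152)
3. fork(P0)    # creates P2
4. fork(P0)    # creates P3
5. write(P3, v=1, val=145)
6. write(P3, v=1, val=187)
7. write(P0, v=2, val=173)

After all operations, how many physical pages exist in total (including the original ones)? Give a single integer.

Op 1: fork(P0) -> P1. 3 ppages; refcounts: pp0:2 pp1:2 pp2:2
Op 2: write(P0, v0, 152). refcount(pp0)=2>1 -> COPY to pp3. 4 ppages; refcounts: pp0:1 pp1:2 pp2:2 pp3:1
Op 3: fork(P0) -> P2. 4 ppages; refcounts: pp0:1 pp1:3 pp2:3 pp3:2
Op 4: fork(P0) -> P3. 4 ppages; refcounts: pp0:1 pp1:4 pp2:4 pp3:3
Op 5: write(P3, v1, 145). refcount(pp1)=4>1 -> COPY to pp4. 5 ppages; refcounts: pp0:1 pp1:3 pp2:4 pp3:3 pp4:1
Op 6: write(P3, v1, 187). refcount(pp4)=1 -> write in place. 5 ppages; refcounts: pp0:1 pp1:3 pp2:4 pp3:3 pp4:1
Op 7: write(P0, v2, 173). refcount(pp2)=4>1 -> COPY to pp5. 6 ppages; refcounts: pp0:1 pp1:3 pp2:3 pp3:3 pp4:1 pp5:1

Answer: 6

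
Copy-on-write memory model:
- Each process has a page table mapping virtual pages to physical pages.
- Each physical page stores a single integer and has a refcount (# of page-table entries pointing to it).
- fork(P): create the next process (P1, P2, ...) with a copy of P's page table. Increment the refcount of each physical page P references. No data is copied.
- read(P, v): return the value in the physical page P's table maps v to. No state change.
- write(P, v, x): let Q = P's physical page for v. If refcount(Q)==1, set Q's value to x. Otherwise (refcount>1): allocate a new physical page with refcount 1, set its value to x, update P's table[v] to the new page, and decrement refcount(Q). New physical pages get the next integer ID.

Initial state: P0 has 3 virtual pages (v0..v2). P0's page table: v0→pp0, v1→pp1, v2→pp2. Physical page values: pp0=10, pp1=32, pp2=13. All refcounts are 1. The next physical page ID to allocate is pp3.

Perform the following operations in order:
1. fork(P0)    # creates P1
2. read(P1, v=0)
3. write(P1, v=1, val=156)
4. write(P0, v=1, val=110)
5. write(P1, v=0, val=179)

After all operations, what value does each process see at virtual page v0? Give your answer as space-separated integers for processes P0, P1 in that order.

Op 1: fork(P0) -> P1. 3 ppages; refcounts: pp0:2 pp1:2 pp2:2
Op 2: read(P1, v0) -> 10. No state change.
Op 3: write(P1, v1, 156). refcount(pp1)=2>1 -> COPY to pp3. 4 ppages; refcounts: pp0:2 pp1:1 pp2:2 pp3:1
Op 4: write(P0, v1, 110). refcount(pp1)=1 -> write in place. 4 ppages; refcounts: pp0:2 pp1:1 pp2:2 pp3:1
Op 5: write(P1, v0, 179). refcount(pp0)=2>1 -> COPY to pp4. 5 ppages; refcounts: pp0:1 pp1:1 pp2:2 pp3:1 pp4:1
P0: v0 -> pp0 = 10
P1: v0 -> pp4 = 179

Answer: 10 179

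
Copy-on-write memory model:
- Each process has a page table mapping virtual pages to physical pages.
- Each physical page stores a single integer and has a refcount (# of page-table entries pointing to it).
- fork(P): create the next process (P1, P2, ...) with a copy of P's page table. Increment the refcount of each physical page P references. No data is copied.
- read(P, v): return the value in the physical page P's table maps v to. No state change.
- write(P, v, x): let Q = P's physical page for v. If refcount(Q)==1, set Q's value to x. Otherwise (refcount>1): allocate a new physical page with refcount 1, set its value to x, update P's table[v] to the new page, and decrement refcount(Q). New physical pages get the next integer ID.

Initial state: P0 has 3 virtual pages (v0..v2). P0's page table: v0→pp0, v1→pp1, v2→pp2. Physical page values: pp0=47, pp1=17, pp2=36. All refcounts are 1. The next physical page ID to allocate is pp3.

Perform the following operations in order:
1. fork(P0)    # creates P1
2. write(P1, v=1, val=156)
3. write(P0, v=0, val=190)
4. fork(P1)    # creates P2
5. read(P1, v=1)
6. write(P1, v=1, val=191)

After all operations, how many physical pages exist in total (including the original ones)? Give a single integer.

Answer: 6

Derivation:
Op 1: fork(P0) -> P1. 3 ppages; refcounts: pp0:2 pp1:2 pp2:2
Op 2: write(P1, v1, 156). refcount(pp1)=2>1 -> COPY to pp3. 4 ppages; refcounts: pp0:2 pp1:1 pp2:2 pp3:1
Op 3: write(P0, v0, 190). refcount(pp0)=2>1 -> COPY to pp4. 5 ppages; refcounts: pp0:1 pp1:1 pp2:2 pp3:1 pp4:1
Op 4: fork(P1) -> P2. 5 ppages; refcounts: pp0:2 pp1:1 pp2:3 pp3:2 pp4:1
Op 5: read(P1, v1) -> 156. No state change.
Op 6: write(P1, v1, 191). refcount(pp3)=2>1 -> COPY to pp5. 6 ppages; refcounts: pp0:2 pp1:1 pp2:3 pp3:1 pp4:1 pp5:1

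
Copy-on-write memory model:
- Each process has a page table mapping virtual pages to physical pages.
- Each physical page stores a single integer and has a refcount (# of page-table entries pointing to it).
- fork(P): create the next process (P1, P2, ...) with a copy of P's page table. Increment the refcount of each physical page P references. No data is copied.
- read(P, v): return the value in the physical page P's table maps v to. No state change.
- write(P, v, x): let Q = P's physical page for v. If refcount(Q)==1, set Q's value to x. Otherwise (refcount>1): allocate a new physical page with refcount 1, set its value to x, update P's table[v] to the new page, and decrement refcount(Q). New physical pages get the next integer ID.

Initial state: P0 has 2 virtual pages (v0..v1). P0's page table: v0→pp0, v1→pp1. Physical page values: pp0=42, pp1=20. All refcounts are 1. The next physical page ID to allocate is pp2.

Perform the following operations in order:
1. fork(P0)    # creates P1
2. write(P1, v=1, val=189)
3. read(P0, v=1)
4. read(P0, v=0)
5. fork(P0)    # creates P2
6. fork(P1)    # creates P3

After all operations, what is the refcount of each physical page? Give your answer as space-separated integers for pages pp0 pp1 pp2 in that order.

Answer: 4 2 2

Derivation:
Op 1: fork(P0) -> P1. 2 ppages; refcounts: pp0:2 pp1:2
Op 2: write(P1, v1, 189). refcount(pp1)=2>1 -> COPY to pp2. 3 ppages; refcounts: pp0:2 pp1:1 pp2:1
Op 3: read(P0, v1) -> 20. No state change.
Op 4: read(P0, v0) -> 42. No state change.
Op 5: fork(P0) -> P2. 3 ppages; refcounts: pp0:3 pp1:2 pp2:1
Op 6: fork(P1) -> P3. 3 ppages; refcounts: pp0:4 pp1:2 pp2:2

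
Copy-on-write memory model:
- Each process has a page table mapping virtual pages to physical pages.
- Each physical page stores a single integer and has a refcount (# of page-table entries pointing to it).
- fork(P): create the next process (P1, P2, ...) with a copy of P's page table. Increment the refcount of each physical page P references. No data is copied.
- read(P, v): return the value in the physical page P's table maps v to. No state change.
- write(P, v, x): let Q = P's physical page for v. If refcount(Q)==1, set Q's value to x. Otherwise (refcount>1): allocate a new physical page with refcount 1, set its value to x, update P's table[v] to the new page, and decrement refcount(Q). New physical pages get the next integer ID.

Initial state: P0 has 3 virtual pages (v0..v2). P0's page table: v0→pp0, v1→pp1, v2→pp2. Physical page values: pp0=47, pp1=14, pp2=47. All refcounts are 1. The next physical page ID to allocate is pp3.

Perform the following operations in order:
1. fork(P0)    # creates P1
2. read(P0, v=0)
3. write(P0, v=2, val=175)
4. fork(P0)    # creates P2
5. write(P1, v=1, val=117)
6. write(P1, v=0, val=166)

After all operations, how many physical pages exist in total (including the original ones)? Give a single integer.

Answer: 6

Derivation:
Op 1: fork(P0) -> P1. 3 ppages; refcounts: pp0:2 pp1:2 pp2:2
Op 2: read(P0, v0) -> 47. No state change.
Op 3: write(P0, v2, 175). refcount(pp2)=2>1 -> COPY to pp3. 4 ppages; refcounts: pp0:2 pp1:2 pp2:1 pp3:1
Op 4: fork(P0) -> P2. 4 ppages; refcounts: pp0:3 pp1:3 pp2:1 pp3:2
Op 5: write(P1, v1, 117). refcount(pp1)=3>1 -> COPY to pp4. 5 ppages; refcounts: pp0:3 pp1:2 pp2:1 pp3:2 pp4:1
Op 6: write(P1, v0, 166). refcount(pp0)=3>1 -> COPY to pp5. 6 ppages; refcounts: pp0:2 pp1:2 pp2:1 pp3:2 pp4:1 pp5:1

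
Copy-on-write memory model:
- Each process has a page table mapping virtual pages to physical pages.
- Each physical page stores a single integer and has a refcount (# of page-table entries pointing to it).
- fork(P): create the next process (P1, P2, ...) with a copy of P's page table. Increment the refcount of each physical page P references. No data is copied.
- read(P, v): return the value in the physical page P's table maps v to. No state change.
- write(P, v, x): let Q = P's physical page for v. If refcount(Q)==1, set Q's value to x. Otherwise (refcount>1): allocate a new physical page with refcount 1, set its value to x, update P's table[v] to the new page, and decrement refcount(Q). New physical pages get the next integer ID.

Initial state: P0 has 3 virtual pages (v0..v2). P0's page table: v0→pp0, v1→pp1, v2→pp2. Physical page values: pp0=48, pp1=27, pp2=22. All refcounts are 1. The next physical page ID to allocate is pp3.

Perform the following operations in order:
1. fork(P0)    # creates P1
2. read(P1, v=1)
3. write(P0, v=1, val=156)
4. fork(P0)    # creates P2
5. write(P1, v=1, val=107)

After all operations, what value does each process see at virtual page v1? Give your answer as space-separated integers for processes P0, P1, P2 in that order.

Op 1: fork(P0) -> P1. 3 ppages; refcounts: pp0:2 pp1:2 pp2:2
Op 2: read(P1, v1) -> 27. No state change.
Op 3: write(P0, v1, 156). refcount(pp1)=2>1 -> COPY to pp3. 4 ppages; refcounts: pp0:2 pp1:1 pp2:2 pp3:1
Op 4: fork(P0) -> P2. 4 ppages; refcounts: pp0:3 pp1:1 pp2:3 pp3:2
Op 5: write(P1, v1, 107). refcount(pp1)=1 -> write in place. 4 ppages; refcounts: pp0:3 pp1:1 pp2:3 pp3:2
P0: v1 -> pp3 = 156
P1: v1 -> pp1 = 107
P2: v1 -> pp3 = 156

Answer: 156 107 156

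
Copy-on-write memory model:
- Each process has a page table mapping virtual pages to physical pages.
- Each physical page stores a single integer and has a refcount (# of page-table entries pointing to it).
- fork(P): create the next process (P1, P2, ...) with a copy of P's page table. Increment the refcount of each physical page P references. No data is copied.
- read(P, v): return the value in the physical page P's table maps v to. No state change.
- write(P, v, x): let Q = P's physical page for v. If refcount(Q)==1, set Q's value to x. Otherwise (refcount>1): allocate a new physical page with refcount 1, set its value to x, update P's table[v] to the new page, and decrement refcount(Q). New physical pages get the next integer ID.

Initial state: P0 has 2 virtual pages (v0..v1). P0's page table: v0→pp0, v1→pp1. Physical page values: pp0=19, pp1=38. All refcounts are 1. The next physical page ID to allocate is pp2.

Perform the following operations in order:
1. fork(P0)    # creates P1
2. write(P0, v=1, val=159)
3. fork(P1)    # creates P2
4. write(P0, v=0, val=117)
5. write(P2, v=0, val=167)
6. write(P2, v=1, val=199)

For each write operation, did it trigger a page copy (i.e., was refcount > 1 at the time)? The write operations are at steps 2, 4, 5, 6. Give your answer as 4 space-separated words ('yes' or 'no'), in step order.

Op 1: fork(P0) -> P1. 2 ppages; refcounts: pp0:2 pp1:2
Op 2: write(P0, v1, 159). refcount(pp1)=2>1 -> COPY to pp2. 3 ppages; refcounts: pp0:2 pp1:1 pp2:1
Op 3: fork(P1) -> P2. 3 ppages; refcounts: pp0:3 pp1:2 pp2:1
Op 4: write(P0, v0, 117). refcount(pp0)=3>1 -> COPY to pp3. 4 ppages; refcounts: pp0:2 pp1:2 pp2:1 pp3:1
Op 5: write(P2, v0, 167). refcount(pp0)=2>1 -> COPY to pp4. 5 ppages; refcounts: pp0:1 pp1:2 pp2:1 pp3:1 pp4:1
Op 6: write(P2, v1, 199). refcount(pp1)=2>1 -> COPY to pp5. 6 ppages; refcounts: pp0:1 pp1:1 pp2:1 pp3:1 pp4:1 pp5:1

yes yes yes yes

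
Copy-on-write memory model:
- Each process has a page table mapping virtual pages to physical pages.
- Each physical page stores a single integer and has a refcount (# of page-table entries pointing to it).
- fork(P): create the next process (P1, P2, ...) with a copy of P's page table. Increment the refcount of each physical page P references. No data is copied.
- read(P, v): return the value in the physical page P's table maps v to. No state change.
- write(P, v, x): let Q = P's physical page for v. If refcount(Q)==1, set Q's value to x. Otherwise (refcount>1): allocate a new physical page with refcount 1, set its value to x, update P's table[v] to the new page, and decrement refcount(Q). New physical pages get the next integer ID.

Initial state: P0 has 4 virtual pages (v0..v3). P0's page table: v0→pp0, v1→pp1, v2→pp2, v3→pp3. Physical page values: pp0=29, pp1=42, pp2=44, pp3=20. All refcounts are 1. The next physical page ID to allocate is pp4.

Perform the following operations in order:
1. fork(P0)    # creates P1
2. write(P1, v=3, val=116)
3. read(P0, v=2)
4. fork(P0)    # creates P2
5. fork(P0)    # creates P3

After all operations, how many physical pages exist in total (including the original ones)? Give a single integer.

Answer: 5

Derivation:
Op 1: fork(P0) -> P1. 4 ppages; refcounts: pp0:2 pp1:2 pp2:2 pp3:2
Op 2: write(P1, v3, 116). refcount(pp3)=2>1 -> COPY to pp4. 5 ppages; refcounts: pp0:2 pp1:2 pp2:2 pp3:1 pp4:1
Op 3: read(P0, v2) -> 44. No state change.
Op 4: fork(P0) -> P2. 5 ppages; refcounts: pp0:3 pp1:3 pp2:3 pp3:2 pp4:1
Op 5: fork(P0) -> P3. 5 ppages; refcounts: pp0:4 pp1:4 pp2:4 pp3:3 pp4:1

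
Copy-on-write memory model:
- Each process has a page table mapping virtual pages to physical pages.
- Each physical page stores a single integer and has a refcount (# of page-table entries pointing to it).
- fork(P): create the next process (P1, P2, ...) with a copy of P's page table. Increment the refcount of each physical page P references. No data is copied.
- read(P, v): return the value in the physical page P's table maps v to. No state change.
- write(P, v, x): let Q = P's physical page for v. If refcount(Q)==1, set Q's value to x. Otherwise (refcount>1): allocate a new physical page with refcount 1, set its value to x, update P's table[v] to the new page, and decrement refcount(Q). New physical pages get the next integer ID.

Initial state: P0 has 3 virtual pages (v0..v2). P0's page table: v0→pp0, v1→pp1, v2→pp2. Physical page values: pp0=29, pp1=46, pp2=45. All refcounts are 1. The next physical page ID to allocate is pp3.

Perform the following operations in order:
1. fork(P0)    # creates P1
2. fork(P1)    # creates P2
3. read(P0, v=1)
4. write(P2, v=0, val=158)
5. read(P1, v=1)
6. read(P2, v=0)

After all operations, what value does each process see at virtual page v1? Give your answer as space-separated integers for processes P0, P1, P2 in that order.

Answer: 46 46 46

Derivation:
Op 1: fork(P0) -> P1. 3 ppages; refcounts: pp0:2 pp1:2 pp2:2
Op 2: fork(P1) -> P2. 3 ppages; refcounts: pp0:3 pp1:3 pp2:3
Op 3: read(P0, v1) -> 46. No state change.
Op 4: write(P2, v0, 158). refcount(pp0)=3>1 -> COPY to pp3. 4 ppages; refcounts: pp0:2 pp1:3 pp2:3 pp3:1
Op 5: read(P1, v1) -> 46. No state change.
Op 6: read(P2, v0) -> 158. No state change.
P0: v1 -> pp1 = 46
P1: v1 -> pp1 = 46
P2: v1 -> pp1 = 46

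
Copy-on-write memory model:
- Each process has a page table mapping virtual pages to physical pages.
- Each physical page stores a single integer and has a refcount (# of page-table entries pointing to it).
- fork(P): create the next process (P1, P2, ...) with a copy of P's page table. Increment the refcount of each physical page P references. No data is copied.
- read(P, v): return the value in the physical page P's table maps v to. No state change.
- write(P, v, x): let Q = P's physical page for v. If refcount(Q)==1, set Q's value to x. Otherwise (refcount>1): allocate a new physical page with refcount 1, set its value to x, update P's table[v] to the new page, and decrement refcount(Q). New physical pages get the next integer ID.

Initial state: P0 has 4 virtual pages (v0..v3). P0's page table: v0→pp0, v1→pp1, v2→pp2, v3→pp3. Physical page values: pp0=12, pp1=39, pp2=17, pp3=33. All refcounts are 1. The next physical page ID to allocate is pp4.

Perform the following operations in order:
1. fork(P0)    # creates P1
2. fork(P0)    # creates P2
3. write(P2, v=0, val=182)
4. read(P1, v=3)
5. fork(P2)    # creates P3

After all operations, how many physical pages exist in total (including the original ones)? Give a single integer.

Answer: 5

Derivation:
Op 1: fork(P0) -> P1. 4 ppages; refcounts: pp0:2 pp1:2 pp2:2 pp3:2
Op 2: fork(P0) -> P2. 4 ppages; refcounts: pp0:3 pp1:3 pp2:3 pp3:3
Op 3: write(P2, v0, 182). refcount(pp0)=3>1 -> COPY to pp4. 5 ppages; refcounts: pp0:2 pp1:3 pp2:3 pp3:3 pp4:1
Op 4: read(P1, v3) -> 33. No state change.
Op 5: fork(P2) -> P3. 5 ppages; refcounts: pp0:2 pp1:4 pp2:4 pp3:4 pp4:2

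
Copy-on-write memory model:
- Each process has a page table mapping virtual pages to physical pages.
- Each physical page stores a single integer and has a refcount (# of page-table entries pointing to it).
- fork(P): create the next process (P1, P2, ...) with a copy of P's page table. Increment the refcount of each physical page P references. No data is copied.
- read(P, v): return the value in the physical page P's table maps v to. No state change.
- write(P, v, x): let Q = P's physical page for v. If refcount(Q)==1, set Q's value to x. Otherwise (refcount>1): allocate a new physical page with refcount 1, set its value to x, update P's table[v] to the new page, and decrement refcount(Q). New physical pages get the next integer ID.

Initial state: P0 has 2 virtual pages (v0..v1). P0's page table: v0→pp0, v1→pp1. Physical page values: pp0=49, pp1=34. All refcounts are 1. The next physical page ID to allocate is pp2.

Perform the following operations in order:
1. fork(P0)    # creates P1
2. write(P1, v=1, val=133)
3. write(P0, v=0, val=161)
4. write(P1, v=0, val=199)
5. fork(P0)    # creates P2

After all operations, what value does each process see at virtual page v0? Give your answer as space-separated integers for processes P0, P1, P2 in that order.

Answer: 161 199 161

Derivation:
Op 1: fork(P0) -> P1. 2 ppages; refcounts: pp0:2 pp1:2
Op 2: write(P1, v1, 133). refcount(pp1)=2>1 -> COPY to pp2. 3 ppages; refcounts: pp0:2 pp1:1 pp2:1
Op 3: write(P0, v0, 161). refcount(pp0)=2>1 -> COPY to pp3. 4 ppages; refcounts: pp0:1 pp1:1 pp2:1 pp3:1
Op 4: write(P1, v0, 199). refcount(pp0)=1 -> write in place. 4 ppages; refcounts: pp0:1 pp1:1 pp2:1 pp3:1
Op 5: fork(P0) -> P2. 4 ppages; refcounts: pp0:1 pp1:2 pp2:1 pp3:2
P0: v0 -> pp3 = 161
P1: v0 -> pp0 = 199
P2: v0 -> pp3 = 161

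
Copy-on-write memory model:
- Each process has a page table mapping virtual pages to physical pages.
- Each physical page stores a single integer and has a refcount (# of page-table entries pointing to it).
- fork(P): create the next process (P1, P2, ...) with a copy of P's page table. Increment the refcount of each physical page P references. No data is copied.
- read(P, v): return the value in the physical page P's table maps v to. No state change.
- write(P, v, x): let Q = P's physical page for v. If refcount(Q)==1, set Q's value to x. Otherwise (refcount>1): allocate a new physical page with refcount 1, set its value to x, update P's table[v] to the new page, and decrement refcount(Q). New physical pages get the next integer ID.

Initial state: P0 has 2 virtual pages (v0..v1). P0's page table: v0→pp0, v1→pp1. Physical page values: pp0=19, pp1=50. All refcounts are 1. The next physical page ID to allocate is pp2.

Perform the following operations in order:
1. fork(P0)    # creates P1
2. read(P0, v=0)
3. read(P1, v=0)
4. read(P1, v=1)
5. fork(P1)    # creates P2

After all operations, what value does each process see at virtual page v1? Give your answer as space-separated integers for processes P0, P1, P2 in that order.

Op 1: fork(P0) -> P1. 2 ppages; refcounts: pp0:2 pp1:2
Op 2: read(P0, v0) -> 19. No state change.
Op 3: read(P1, v0) -> 19. No state change.
Op 4: read(P1, v1) -> 50. No state change.
Op 5: fork(P1) -> P2. 2 ppages; refcounts: pp0:3 pp1:3
P0: v1 -> pp1 = 50
P1: v1 -> pp1 = 50
P2: v1 -> pp1 = 50

Answer: 50 50 50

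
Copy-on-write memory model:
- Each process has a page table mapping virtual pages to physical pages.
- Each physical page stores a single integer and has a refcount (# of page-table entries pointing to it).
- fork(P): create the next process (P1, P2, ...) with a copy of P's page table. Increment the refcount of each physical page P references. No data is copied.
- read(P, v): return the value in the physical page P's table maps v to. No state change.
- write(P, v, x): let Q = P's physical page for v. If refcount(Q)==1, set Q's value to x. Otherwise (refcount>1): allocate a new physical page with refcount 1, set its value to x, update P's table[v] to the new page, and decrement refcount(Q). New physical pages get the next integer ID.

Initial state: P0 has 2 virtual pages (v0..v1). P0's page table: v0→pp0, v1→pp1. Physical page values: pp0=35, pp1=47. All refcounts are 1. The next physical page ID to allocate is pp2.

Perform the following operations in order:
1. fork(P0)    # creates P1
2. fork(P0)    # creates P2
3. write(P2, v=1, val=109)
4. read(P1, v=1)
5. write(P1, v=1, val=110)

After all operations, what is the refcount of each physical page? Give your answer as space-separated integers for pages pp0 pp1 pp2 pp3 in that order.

Answer: 3 1 1 1

Derivation:
Op 1: fork(P0) -> P1. 2 ppages; refcounts: pp0:2 pp1:2
Op 2: fork(P0) -> P2. 2 ppages; refcounts: pp0:3 pp1:3
Op 3: write(P2, v1, 109). refcount(pp1)=3>1 -> COPY to pp2. 3 ppages; refcounts: pp0:3 pp1:2 pp2:1
Op 4: read(P1, v1) -> 47. No state change.
Op 5: write(P1, v1, 110). refcount(pp1)=2>1 -> COPY to pp3. 4 ppages; refcounts: pp0:3 pp1:1 pp2:1 pp3:1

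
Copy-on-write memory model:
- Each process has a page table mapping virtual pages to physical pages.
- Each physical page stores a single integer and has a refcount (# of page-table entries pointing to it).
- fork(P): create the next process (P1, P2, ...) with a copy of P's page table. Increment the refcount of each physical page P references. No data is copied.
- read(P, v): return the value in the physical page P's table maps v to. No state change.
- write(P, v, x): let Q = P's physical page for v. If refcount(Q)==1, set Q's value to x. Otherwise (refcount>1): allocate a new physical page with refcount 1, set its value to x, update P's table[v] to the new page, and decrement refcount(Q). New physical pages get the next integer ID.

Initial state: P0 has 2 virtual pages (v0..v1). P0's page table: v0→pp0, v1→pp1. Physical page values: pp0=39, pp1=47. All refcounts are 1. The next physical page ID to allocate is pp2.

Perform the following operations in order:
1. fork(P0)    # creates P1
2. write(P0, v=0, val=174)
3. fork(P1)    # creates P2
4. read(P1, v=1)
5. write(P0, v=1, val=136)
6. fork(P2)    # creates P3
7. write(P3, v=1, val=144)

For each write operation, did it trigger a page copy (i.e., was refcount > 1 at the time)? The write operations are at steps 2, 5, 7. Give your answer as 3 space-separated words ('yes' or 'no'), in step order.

Op 1: fork(P0) -> P1. 2 ppages; refcounts: pp0:2 pp1:2
Op 2: write(P0, v0, 174). refcount(pp0)=2>1 -> COPY to pp2. 3 ppages; refcounts: pp0:1 pp1:2 pp2:1
Op 3: fork(P1) -> P2. 3 ppages; refcounts: pp0:2 pp1:3 pp2:1
Op 4: read(P1, v1) -> 47. No state change.
Op 5: write(P0, v1, 136). refcount(pp1)=3>1 -> COPY to pp3. 4 ppages; refcounts: pp0:2 pp1:2 pp2:1 pp3:1
Op 6: fork(P2) -> P3. 4 ppages; refcounts: pp0:3 pp1:3 pp2:1 pp3:1
Op 7: write(P3, v1, 144). refcount(pp1)=3>1 -> COPY to pp4. 5 ppages; refcounts: pp0:3 pp1:2 pp2:1 pp3:1 pp4:1

yes yes yes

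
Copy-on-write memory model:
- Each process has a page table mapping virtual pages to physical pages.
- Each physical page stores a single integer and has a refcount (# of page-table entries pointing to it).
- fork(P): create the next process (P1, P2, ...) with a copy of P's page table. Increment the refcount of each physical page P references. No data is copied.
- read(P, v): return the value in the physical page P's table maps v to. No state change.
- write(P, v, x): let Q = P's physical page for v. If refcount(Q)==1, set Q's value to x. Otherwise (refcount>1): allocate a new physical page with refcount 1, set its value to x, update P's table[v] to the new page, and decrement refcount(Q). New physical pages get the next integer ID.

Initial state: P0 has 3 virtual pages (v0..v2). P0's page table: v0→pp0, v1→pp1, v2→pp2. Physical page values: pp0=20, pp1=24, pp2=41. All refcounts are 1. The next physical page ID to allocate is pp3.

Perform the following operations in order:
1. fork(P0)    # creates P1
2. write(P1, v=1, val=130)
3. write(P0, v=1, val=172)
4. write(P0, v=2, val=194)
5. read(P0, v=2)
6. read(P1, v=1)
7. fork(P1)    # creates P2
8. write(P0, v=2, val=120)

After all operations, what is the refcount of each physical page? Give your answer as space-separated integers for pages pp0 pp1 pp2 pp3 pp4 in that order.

Op 1: fork(P0) -> P1. 3 ppages; refcounts: pp0:2 pp1:2 pp2:2
Op 2: write(P1, v1, 130). refcount(pp1)=2>1 -> COPY to pp3. 4 ppages; refcounts: pp0:2 pp1:1 pp2:2 pp3:1
Op 3: write(P0, v1, 172). refcount(pp1)=1 -> write in place. 4 ppages; refcounts: pp0:2 pp1:1 pp2:2 pp3:1
Op 4: write(P0, v2, 194). refcount(pp2)=2>1 -> COPY to pp4. 5 ppages; refcounts: pp0:2 pp1:1 pp2:1 pp3:1 pp4:1
Op 5: read(P0, v2) -> 194. No state change.
Op 6: read(P1, v1) -> 130. No state change.
Op 7: fork(P1) -> P2. 5 ppages; refcounts: pp0:3 pp1:1 pp2:2 pp3:2 pp4:1
Op 8: write(P0, v2, 120). refcount(pp4)=1 -> write in place. 5 ppages; refcounts: pp0:3 pp1:1 pp2:2 pp3:2 pp4:1

Answer: 3 1 2 2 1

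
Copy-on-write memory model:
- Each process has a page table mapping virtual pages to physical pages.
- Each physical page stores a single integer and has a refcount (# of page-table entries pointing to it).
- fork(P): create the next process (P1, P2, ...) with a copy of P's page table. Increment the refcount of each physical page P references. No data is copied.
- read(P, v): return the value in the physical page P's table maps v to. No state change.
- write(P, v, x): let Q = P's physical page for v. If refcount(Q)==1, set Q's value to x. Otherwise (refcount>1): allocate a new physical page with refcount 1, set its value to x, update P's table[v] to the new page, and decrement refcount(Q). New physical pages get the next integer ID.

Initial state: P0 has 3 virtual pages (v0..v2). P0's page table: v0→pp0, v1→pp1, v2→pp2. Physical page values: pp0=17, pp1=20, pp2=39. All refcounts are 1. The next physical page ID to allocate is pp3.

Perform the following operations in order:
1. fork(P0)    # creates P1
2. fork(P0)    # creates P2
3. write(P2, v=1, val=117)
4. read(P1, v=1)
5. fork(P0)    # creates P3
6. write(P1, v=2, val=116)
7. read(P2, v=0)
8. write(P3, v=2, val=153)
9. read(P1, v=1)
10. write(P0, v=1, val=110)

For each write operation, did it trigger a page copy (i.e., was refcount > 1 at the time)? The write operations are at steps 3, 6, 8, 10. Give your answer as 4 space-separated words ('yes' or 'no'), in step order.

Op 1: fork(P0) -> P1. 3 ppages; refcounts: pp0:2 pp1:2 pp2:2
Op 2: fork(P0) -> P2. 3 ppages; refcounts: pp0:3 pp1:3 pp2:3
Op 3: write(P2, v1, 117). refcount(pp1)=3>1 -> COPY to pp3. 4 ppages; refcounts: pp0:3 pp1:2 pp2:3 pp3:1
Op 4: read(P1, v1) -> 20. No state change.
Op 5: fork(P0) -> P3. 4 ppages; refcounts: pp0:4 pp1:3 pp2:4 pp3:1
Op 6: write(P1, v2, 116). refcount(pp2)=4>1 -> COPY to pp4. 5 ppages; refcounts: pp0:4 pp1:3 pp2:3 pp3:1 pp4:1
Op 7: read(P2, v0) -> 17. No state change.
Op 8: write(P3, v2, 153). refcount(pp2)=3>1 -> COPY to pp5. 6 ppages; refcounts: pp0:4 pp1:3 pp2:2 pp3:1 pp4:1 pp5:1
Op 9: read(P1, v1) -> 20. No state change.
Op 10: write(P0, v1, 110). refcount(pp1)=3>1 -> COPY to pp6. 7 ppages; refcounts: pp0:4 pp1:2 pp2:2 pp3:1 pp4:1 pp5:1 pp6:1

yes yes yes yes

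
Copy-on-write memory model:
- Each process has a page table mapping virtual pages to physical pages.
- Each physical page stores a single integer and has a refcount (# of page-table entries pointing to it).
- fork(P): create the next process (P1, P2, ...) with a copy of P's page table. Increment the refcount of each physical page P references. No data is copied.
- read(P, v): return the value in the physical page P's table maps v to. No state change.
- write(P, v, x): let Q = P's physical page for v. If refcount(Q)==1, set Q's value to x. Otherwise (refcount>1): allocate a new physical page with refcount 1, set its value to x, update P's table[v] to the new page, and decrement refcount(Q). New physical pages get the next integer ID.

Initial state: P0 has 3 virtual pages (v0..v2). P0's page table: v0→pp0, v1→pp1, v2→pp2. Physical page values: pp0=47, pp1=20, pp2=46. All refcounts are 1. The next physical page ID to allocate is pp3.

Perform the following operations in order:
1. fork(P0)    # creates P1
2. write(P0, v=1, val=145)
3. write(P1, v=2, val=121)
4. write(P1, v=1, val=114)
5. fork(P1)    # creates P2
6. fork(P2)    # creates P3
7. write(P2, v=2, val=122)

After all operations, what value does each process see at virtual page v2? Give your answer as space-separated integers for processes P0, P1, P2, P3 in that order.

Op 1: fork(P0) -> P1. 3 ppages; refcounts: pp0:2 pp1:2 pp2:2
Op 2: write(P0, v1, 145). refcount(pp1)=2>1 -> COPY to pp3. 4 ppages; refcounts: pp0:2 pp1:1 pp2:2 pp3:1
Op 3: write(P1, v2, 121). refcount(pp2)=2>1 -> COPY to pp4. 5 ppages; refcounts: pp0:2 pp1:1 pp2:1 pp3:1 pp4:1
Op 4: write(P1, v1, 114). refcount(pp1)=1 -> write in place. 5 ppages; refcounts: pp0:2 pp1:1 pp2:1 pp3:1 pp4:1
Op 5: fork(P1) -> P2. 5 ppages; refcounts: pp0:3 pp1:2 pp2:1 pp3:1 pp4:2
Op 6: fork(P2) -> P3. 5 ppages; refcounts: pp0:4 pp1:3 pp2:1 pp3:1 pp4:3
Op 7: write(P2, v2, 122). refcount(pp4)=3>1 -> COPY to pp5. 6 ppages; refcounts: pp0:4 pp1:3 pp2:1 pp3:1 pp4:2 pp5:1
P0: v2 -> pp2 = 46
P1: v2 -> pp4 = 121
P2: v2 -> pp5 = 122
P3: v2 -> pp4 = 121

Answer: 46 121 122 121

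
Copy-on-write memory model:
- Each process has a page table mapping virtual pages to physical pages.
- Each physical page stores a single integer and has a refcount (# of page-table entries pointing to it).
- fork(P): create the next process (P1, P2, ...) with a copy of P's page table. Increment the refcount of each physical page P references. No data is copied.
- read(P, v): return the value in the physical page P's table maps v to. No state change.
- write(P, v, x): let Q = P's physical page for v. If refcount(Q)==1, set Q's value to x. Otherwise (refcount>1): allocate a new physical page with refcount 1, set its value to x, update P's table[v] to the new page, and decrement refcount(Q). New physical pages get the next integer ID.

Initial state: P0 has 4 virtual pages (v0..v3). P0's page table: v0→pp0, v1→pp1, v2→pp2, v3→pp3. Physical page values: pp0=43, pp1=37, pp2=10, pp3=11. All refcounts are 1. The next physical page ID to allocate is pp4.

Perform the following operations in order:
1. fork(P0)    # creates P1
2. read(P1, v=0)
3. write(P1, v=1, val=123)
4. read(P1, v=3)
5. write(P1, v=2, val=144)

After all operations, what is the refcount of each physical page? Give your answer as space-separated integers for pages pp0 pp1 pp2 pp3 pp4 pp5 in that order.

Answer: 2 1 1 2 1 1

Derivation:
Op 1: fork(P0) -> P1. 4 ppages; refcounts: pp0:2 pp1:2 pp2:2 pp3:2
Op 2: read(P1, v0) -> 43. No state change.
Op 3: write(P1, v1, 123). refcount(pp1)=2>1 -> COPY to pp4. 5 ppages; refcounts: pp0:2 pp1:1 pp2:2 pp3:2 pp4:1
Op 4: read(P1, v3) -> 11. No state change.
Op 5: write(P1, v2, 144). refcount(pp2)=2>1 -> COPY to pp5. 6 ppages; refcounts: pp0:2 pp1:1 pp2:1 pp3:2 pp4:1 pp5:1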